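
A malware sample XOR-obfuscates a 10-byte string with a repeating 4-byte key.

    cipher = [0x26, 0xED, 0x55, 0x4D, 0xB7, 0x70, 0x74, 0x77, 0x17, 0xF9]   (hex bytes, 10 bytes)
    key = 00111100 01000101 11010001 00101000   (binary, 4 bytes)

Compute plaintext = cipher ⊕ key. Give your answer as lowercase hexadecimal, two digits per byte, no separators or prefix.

The 4-byte key repeats, so the effective keystream is 3c 45 d1 28 3c 45 d1 28 3c 45.
byte 0:  38 ^  60 =  26
byte 1: 237 ^  69 = 168
byte 2:  85 ^ 209 = 132
byte 3:  77 ^  40 = 101
byte 4: 183 ^  60 = 139
byte 5: 112 ^  69 =  53
byte 6: 116 ^ 209 = 165
byte 7: 119 ^  40 =  95
byte 8:  23 ^  60 =  43
byte 9: 249 ^  69 = 188

1aa884658b35a55f2bbc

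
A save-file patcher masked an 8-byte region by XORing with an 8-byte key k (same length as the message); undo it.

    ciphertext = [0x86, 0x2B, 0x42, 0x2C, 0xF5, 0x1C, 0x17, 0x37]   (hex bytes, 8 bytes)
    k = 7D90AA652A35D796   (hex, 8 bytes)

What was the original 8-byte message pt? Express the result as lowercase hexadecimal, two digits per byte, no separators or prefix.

fbbbe849df29c0a1

10000110 XOR 01111101 = 11111011
00101011 XOR 10010000 = 10111011
01000010 XOR 10101010 = 11101000
00101100 XOR 01100101 = 01001001
11110101 XOR 00101010 = 11011111
00011100 XOR 00110101 = 00101001
00010111 XOR 11010111 = 11000000
00110111 XOR 10010110 = 10100001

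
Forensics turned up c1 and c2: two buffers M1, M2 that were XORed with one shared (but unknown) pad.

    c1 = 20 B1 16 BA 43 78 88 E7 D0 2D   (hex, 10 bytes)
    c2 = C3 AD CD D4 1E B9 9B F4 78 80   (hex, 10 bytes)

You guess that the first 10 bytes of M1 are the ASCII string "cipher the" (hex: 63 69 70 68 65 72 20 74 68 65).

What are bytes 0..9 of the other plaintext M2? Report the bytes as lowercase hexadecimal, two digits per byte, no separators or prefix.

8075ab0638b33367c0c8

First, c1 ⊕ c2 = (M1 ⊕ K) ⊕ (M2 ⊕ K) = M1 ⊕ M2, so the key drops out. Then M2 = (M1 ⊕ M2) ⊕ M1 over the first 10 bytes.
byte 0: (20 XOR c3) XOR 63 = e3 XOR 63 = 80
byte 1: (b1 XOR ad) XOR 69 = 1c XOR 69 = 75
byte 2: (16 XOR cd) XOR 70 = db XOR 70 = ab
byte 3: (ba XOR d4) XOR 68 = 6e XOR 68 = 06
byte 4: (43 XOR 1e) XOR 65 = 5d XOR 65 = 38
byte 5: (78 XOR b9) XOR 72 = c1 XOR 72 = b3
byte 6: (88 XOR 9b) XOR 20 = 13 XOR 20 = 33
byte 7: (e7 XOR f4) XOR 74 = 13 XOR 74 = 67
byte 8: (d0 XOR 78) XOR 68 = a8 XOR 68 = c0
byte 9: (2d XOR 80) XOR 65 = ad XOR 65 = c8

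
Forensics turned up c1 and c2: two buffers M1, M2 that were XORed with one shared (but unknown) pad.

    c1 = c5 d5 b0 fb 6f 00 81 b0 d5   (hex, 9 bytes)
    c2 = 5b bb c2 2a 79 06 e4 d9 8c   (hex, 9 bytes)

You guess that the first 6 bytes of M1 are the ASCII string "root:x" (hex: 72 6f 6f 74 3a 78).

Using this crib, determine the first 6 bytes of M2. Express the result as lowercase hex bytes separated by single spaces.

ec 01 1d a5 2c 7e

First, c1 ⊕ c2 = (M1 ⊕ K) ⊕ (M2 ⊕ K) = M1 ⊕ M2, so the key drops out. Then M2 = (M1 ⊕ M2) ⊕ M1 over the first 6 bytes.
byte 0: (c5 ⊕ 5b) ⊕ 72 = 9e ⊕ 72 = ec
byte 1: (d5 ⊕ bb) ⊕ 6f = 6e ⊕ 6f = 01
byte 2: (b0 ⊕ c2) ⊕ 6f = 72 ⊕ 6f = 1d
byte 3: (fb ⊕ 2a) ⊕ 74 = d1 ⊕ 74 = a5
byte 4: (6f ⊕ 79) ⊕ 3a = 16 ⊕ 3a = 2c
byte 5: (00 ⊕ 06) ⊕ 78 = 06 ⊕ 78 = 7e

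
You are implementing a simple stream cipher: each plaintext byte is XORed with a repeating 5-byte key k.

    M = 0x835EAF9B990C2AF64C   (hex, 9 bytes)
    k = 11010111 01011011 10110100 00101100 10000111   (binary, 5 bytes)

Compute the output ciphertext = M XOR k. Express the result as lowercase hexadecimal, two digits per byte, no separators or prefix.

The 5-byte key repeats, so the effective keystream is d7 5b b4 2c 87 d7 5b b4 2c.
byte 0: 131 ^ 215 =  84
byte 1:  94 ^  91 =   5
byte 2: 175 ^ 180 =  27
byte 3: 155 ^  44 = 183
byte 4: 153 ^ 135 =  30
byte 5:  12 ^ 215 = 219
byte 6:  42 ^  91 = 113
byte 7: 246 ^ 180 =  66
byte 8:  76 ^  44 =  96

54051bb71edb714260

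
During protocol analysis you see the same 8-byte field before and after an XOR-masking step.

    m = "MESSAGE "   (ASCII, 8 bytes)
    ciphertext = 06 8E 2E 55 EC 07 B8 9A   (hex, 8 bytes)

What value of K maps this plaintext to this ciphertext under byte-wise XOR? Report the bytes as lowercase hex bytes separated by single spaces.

4b cb 7d 06 ad 40 fd ba

Since ciphertext = m ⊕ K, XORing both sides with m gives K = m ⊕ ciphertext.
4d ⊕ 06 = 4b
45 ⊕ 8e = cb
53 ⊕ 2e = 7d
53 ⊕ 55 = 06
41 ⊕ ec = ad
47 ⊕ 07 = 40
45 ⊕ b8 = fd
20 ⊕ 9a = ba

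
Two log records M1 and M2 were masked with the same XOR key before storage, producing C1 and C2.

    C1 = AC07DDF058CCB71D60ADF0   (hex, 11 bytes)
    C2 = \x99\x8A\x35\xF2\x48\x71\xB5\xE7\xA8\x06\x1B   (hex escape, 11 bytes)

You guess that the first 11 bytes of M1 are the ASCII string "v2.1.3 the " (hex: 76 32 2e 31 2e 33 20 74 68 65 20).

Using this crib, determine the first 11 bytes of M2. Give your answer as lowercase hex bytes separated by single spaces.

43 bf c6 33 3e 8e 22 8e a0 ce cb

First, C1 ⊕ C2 = (M1 ⊕ K) ⊕ (M2 ⊕ K) = M1 ⊕ M2, so the key drops out. Then M2 = (M1 ⊕ M2) ⊕ M1 over the first 11 bytes.
byte 0: (ac ^ 99) ^ 76 = 35 ^ 76 = 43
byte 1: (07 ^ 8a) ^ 32 = 8d ^ 32 = bf
byte 2: (dd ^ 35) ^ 2e = e8 ^ 2e = c6
byte 3: (f0 ^ f2) ^ 31 = 02 ^ 31 = 33
byte 4: (58 ^ 48) ^ 2e = 10 ^ 2e = 3e
byte 5: (cc ^ 71) ^ 33 = bd ^ 33 = 8e
byte 6: (b7 ^ b5) ^ 20 = 02 ^ 20 = 22
byte 7: (1d ^ e7) ^ 74 = fa ^ 74 = 8e
byte 8: (60 ^ a8) ^ 68 = c8 ^ 68 = a0
byte 9: (ad ^ 06) ^ 65 = ab ^ 65 = ce
byte 10: (f0 ^ 1b) ^ 20 = eb ^ 20 = cb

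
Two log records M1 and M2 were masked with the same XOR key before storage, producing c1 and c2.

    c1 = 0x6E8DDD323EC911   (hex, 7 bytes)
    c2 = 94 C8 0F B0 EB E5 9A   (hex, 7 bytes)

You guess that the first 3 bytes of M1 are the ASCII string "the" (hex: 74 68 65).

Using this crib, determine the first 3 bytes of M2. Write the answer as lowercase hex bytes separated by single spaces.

8e 2d b7

First, c1 ⊕ c2 = (M1 ⊕ K) ⊕ (M2 ⊕ K) = M1 ⊕ M2, so the key drops out. Then M2 = (M1 ⊕ M2) ⊕ M1 over the first 3 bytes.
byte 0: (6e ^ 94) ^ 74 = fa ^ 74 = 8e
byte 1: (8d ^ c8) ^ 68 = 45 ^ 68 = 2d
byte 2: (dd ^ 0f) ^ 65 = d2 ^ 65 = b7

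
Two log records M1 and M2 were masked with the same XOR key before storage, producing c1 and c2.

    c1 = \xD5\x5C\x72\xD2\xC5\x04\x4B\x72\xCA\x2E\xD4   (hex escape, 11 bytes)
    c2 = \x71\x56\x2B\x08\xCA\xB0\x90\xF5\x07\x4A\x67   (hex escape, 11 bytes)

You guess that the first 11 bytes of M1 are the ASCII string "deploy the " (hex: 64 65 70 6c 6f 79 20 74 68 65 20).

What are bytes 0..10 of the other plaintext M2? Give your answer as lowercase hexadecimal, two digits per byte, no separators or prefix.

First, c1 ⊕ c2 = (M1 ⊕ K) ⊕ (M2 ⊕ K) = M1 ⊕ M2, so the key drops out. Then M2 = (M1 ⊕ M2) ⊕ M1 over the first 11 bytes.
byte 0: (d5 ⊕ 71) ⊕ 64 = a4 ⊕ 64 = c0
byte 1: (5c ⊕ 56) ⊕ 65 = 0a ⊕ 65 = 6f
byte 2: (72 ⊕ 2b) ⊕ 70 = 59 ⊕ 70 = 29
byte 3: (d2 ⊕ 08) ⊕ 6c = da ⊕ 6c = b6
byte 4: (c5 ⊕ ca) ⊕ 6f = 0f ⊕ 6f = 60
byte 5: (04 ⊕ b0) ⊕ 79 = b4 ⊕ 79 = cd
byte 6: (4b ⊕ 90) ⊕ 20 = db ⊕ 20 = fb
byte 7: (72 ⊕ f5) ⊕ 74 = 87 ⊕ 74 = f3
byte 8: (ca ⊕ 07) ⊕ 68 = cd ⊕ 68 = a5
byte 9: (2e ⊕ 4a) ⊕ 65 = 64 ⊕ 65 = 01
byte 10: (d4 ⊕ 67) ⊕ 20 = b3 ⊕ 20 = 93

c06f29b660cdfbf3a50193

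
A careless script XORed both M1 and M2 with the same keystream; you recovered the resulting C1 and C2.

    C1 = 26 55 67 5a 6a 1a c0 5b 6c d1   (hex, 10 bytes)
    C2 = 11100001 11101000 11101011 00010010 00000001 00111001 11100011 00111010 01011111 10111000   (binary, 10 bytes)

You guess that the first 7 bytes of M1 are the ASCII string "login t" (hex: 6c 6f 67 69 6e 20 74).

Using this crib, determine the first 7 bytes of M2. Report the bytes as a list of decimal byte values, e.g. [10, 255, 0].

First, C1 ⊕ C2 = (M1 ⊕ K) ⊕ (M2 ⊕ K) = M1 ⊕ M2, so the key drops out. Then M2 = (M1 ⊕ M2) ⊕ M1 over the first 7 bytes.
byte 0: (26 ⊕ e1) ⊕ 6c = c7 ⊕ 6c = ab
byte 1: (55 ⊕ e8) ⊕ 6f = bd ⊕ 6f = d2
byte 2: (67 ⊕ eb) ⊕ 67 = 8c ⊕ 67 = eb
byte 3: (5a ⊕ 12) ⊕ 69 = 48 ⊕ 69 = 21
byte 4: (6a ⊕ 01) ⊕ 6e = 6b ⊕ 6e = 05
byte 5: (1a ⊕ 39) ⊕ 20 = 23 ⊕ 20 = 03
byte 6: (c0 ⊕ e3) ⊕ 74 = 23 ⊕ 74 = 57

[171, 210, 235, 33, 5, 3, 87]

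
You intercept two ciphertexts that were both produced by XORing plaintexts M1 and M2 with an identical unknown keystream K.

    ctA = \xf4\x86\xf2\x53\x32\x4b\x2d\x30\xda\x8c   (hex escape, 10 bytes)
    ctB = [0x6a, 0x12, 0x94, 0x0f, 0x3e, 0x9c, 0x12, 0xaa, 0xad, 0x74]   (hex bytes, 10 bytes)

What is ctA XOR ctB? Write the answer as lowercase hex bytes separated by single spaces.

9e 94 66 5c 0c d7 3f 9a 77 f8

ctA ⊕ ctB = (M1 ⊕ K) ⊕ (M2 ⊕ K) = M1 ⊕ M2 — the shared key cancels under XOR.
f4 xor 6a = 9e
86 xor 12 = 94
f2 xor 94 = 66
53 xor 0f = 5c
32 xor 3e = 0c
4b xor 9c = d7
2d xor 12 = 3f
30 xor aa = 9a
da xor ad = 77
8c xor 74 = f8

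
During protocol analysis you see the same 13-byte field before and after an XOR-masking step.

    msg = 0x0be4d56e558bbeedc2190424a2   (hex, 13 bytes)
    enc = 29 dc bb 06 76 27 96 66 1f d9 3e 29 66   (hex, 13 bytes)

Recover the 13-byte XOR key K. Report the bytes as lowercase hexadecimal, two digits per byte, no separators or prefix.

Since enc = msg ⊕ K, XORing both sides with msg gives K = msg ⊕ enc.
byte 0: 0b ^ 29 = 22
byte 1: e4 ^ dc = 38
byte 2: d5 ^ bb = 6e
byte 3: 6e ^ 06 = 68
byte 4: 55 ^ 76 = 23
byte 5: 8b ^ 27 = ac
byte 6: be ^ 96 = 28
byte 7: ed ^ 66 = 8b
byte 8: c2 ^ 1f = dd
byte 9: 19 ^ d9 = c0
byte 10: 04 ^ 3e = 3a
byte 11: 24 ^ 29 = 0d
byte 12: a2 ^ 66 = c4

22386e6823ac288bddc03a0dc4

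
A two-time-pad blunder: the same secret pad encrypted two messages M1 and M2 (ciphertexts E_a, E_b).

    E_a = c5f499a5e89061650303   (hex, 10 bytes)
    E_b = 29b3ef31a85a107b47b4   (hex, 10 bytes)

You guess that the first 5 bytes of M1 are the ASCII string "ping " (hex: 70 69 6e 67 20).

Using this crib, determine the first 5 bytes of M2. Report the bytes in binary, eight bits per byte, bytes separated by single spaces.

First, E_a ⊕ E_b = (M1 ⊕ K) ⊕ (M2 ⊕ K) = M1 ⊕ M2, so the key drops out. Then M2 = (M1 ⊕ M2) ⊕ M1 over the first 5 bytes.
byte 0: (c5 xor 29) xor 70 = ec xor 70 = 9c
byte 1: (f4 xor b3) xor 69 = 47 xor 69 = 2e
byte 2: (99 xor ef) xor 6e = 76 xor 6e = 18
byte 3: (a5 xor 31) xor 67 = 94 xor 67 = f3
byte 4: (e8 xor a8) xor 20 = 40 xor 20 = 60

10011100 00101110 00011000 11110011 01100000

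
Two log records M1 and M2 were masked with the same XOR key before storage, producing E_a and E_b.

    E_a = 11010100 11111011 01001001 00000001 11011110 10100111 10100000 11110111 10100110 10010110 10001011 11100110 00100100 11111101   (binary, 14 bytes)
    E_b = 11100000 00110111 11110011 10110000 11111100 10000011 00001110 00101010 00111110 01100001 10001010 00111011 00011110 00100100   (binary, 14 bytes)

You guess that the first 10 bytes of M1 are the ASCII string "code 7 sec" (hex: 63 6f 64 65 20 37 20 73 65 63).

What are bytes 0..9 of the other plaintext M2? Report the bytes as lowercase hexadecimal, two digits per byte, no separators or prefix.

57a3ded402138eaefd94

First, E_a ⊕ E_b = (M1 ⊕ K) ⊕ (M2 ⊕ K) = M1 ⊕ M2, so the key drops out. Then M2 = (M1 ⊕ M2) ⊕ M1 over the first 10 bytes.
byte 0: (d4 ⊕ e0) ⊕ 63 = 34 ⊕ 63 = 57
byte 1: (fb ⊕ 37) ⊕ 6f = cc ⊕ 6f = a3
byte 2: (49 ⊕ f3) ⊕ 64 = ba ⊕ 64 = de
byte 3: (01 ⊕ b0) ⊕ 65 = b1 ⊕ 65 = d4
byte 4: (de ⊕ fc) ⊕ 20 = 22 ⊕ 20 = 02
byte 5: (a7 ⊕ 83) ⊕ 37 = 24 ⊕ 37 = 13
byte 6: (a0 ⊕ 0e) ⊕ 20 = ae ⊕ 20 = 8e
byte 7: (f7 ⊕ 2a) ⊕ 73 = dd ⊕ 73 = ae
byte 8: (a6 ⊕ 3e) ⊕ 65 = 98 ⊕ 65 = fd
byte 9: (96 ⊕ 61) ⊕ 63 = f7 ⊕ 63 = 94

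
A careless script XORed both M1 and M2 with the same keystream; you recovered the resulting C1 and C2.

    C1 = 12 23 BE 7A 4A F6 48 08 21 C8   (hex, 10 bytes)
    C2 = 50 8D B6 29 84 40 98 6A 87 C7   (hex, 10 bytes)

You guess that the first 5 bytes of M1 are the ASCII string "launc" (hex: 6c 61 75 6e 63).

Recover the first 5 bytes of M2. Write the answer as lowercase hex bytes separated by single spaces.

2e cf 7d 3d ad

First, C1 ⊕ C2 = (M1 ⊕ K) ⊕ (M2 ⊕ K) = M1 ⊕ M2, so the key drops out. Then M2 = (M1 ⊕ M2) ⊕ M1 over the first 5 bytes.
byte 0: (12 ⊕ 50) ⊕ 6c = 42 ⊕ 6c = 2e
byte 1: (23 ⊕ 8d) ⊕ 61 = ae ⊕ 61 = cf
byte 2: (be ⊕ b6) ⊕ 75 = 08 ⊕ 75 = 7d
byte 3: (7a ⊕ 29) ⊕ 6e = 53 ⊕ 6e = 3d
byte 4: (4a ⊕ 84) ⊕ 63 = ce ⊕ 63 = ad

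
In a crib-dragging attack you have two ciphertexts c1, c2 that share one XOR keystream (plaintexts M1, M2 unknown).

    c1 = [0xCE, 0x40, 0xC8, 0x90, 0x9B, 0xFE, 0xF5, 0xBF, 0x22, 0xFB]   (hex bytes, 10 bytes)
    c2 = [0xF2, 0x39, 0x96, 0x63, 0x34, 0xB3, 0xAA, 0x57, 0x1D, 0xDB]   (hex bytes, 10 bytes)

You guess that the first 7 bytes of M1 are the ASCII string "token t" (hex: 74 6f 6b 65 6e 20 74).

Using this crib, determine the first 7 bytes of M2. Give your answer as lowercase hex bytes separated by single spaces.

First, c1 ⊕ c2 = (M1 ⊕ K) ⊕ (M2 ⊕ K) = M1 ⊕ M2, so the key drops out. Then M2 = (M1 ⊕ M2) ⊕ M1 over the first 7 bytes.
byte 0: (ce XOR f2) XOR 74 = 3c XOR 74 = 48
byte 1: (40 XOR 39) XOR 6f = 79 XOR 6f = 16
byte 2: (c8 XOR 96) XOR 6b = 5e XOR 6b = 35
byte 3: (90 XOR 63) XOR 65 = f3 XOR 65 = 96
byte 4: (9b XOR 34) XOR 6e = af XOR 6e = c1
byte 5: (fe XOR b3) XOR 20 = 4d XOR 20 = 6d
byte 6: (f5 XOR aa) XOR 74 = 5f XOR 74 = 2b

48 16 35 96 c1 6d 2b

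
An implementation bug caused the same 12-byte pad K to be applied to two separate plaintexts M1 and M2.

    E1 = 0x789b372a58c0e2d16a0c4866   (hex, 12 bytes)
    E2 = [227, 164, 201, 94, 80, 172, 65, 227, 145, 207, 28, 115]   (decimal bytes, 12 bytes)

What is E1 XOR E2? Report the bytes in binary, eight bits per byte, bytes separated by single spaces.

10011011 00111111 11111110 01110100 00001000 01101100 10100011 00110010 11111011 11000011 01010100 00010101

E1 ⊕ E2 = (M1 ⊕ K) ⊕ (M2 ⊕ K) = M1 ⊕ M2 — the shared key cancels under XOR.
byte 0: 120 xor 227 = 155
byte 1: 155 xor 164 =  63
byte 2:  55 xor 201 = 254
byte 3:  42 xor  94 = 116
byte 4:  88 xor  80 =   8
byte 5: 192 xor 172 = 108
byte 6: 226 xor  65 = 163
byte 7: 209 xor 227 =  50
byte 8: 106 xor 145 = 251
byte 9:  12 xor 207 = 195
byte 10:  72 xor  28 =  84
byte 11: 102 xor 115 =  21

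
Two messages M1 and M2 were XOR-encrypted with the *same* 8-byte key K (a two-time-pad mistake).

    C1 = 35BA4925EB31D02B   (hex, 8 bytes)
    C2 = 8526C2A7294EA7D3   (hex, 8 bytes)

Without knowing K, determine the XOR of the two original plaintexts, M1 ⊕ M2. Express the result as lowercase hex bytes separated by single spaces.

C1 ⊕ C2 = (M1 ⊕ K) ⊕ (M2 ⊕ K) = M1 ⊕ M2 — the shared key cancels under XOR.
35 xor 85 = b0
ba xor 26 = 9c
49 xor c2 = 8b
25 xor a7 = 82
eb xor 29 = c2
31 xor 4e = 7f
d0 xor a7 = 77
2b xor d3 = f8

b0 9c 8b 82 c2 7f 77 f8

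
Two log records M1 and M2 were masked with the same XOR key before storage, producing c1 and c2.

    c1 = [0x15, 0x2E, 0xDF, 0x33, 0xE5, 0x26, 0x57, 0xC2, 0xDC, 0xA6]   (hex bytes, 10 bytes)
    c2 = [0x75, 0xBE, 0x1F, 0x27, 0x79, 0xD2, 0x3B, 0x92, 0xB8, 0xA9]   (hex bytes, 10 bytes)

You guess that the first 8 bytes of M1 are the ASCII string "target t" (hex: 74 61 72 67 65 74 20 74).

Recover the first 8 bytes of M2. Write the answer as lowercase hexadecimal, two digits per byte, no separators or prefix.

14f1b273f9804c24

First, c1 ⊕ c2 = (M1 ⊕ K) ⊕ (M2 ⊕ K) = M1 ⊕ M2, so the key drops out. Then M2 = (M1 ⊕ M2) ⊕ M1 over the first 8 bytes.
byte 0: (15 xor 75) xor 74 = 60 xor 74 = 14
byte 1: (2e xor be) xor 61 = 90 xor 61 = f1
byte 2: (df xor 1f) xor 72 = c0 xor 72 = b2
byte 3: (33 xor 27) xor 67 = 14 xor 67 = 73
byte 4: (e5 xor 79) xor 65 = 9c xor 65 = f9
byte 5: (26 xor d2) xor 74 = f4 xor 74 = 80
byte 6: (57 xor 3b) xor 20 = 6c xor 20 = 4c
byte 7: (c2 xor 92) xor 74 = 50 xor 74 = 24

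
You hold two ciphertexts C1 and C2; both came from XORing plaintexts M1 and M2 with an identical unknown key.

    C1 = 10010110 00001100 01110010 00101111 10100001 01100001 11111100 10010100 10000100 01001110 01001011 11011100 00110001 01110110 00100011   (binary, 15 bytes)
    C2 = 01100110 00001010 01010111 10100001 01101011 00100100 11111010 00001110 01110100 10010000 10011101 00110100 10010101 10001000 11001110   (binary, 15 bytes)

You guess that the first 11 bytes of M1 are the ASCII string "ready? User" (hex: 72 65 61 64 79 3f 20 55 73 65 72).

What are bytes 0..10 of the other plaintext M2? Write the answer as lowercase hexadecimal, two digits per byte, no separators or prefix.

First, C1 ⊕ C2 = (M1 ⊕ K) ⊕ (M2 ⊕ K) = M1 ⊕ M2, so the key drops out. Then M2 = (M1 ⊕ M2) ⊕ M1 over the first 11 bytes.
byte 0: (96 ^ 66) ^ 72 = f0 ^ 72 = 82
byte 1: (0c ^ 0a) ^ 65 = 06 ^ 65 = 63
byte 2: (72 ^ 57) ^ 61 = 25 ^ 61 = 44
byte 3: (2f ^ a1) ^ 64 = 8e ^ 64 = ea
byte 4: (a1 ^ 6b) ^ 79 = ca ^ 79 = b3
byte 5: (61 ^ 24) ^ 3f = 45 ^ 3f = 7a
byte 6: (fc ^ fa) ^ 20 = 06 ^ 20 = 26
byte 7: (94 ^ 0e) ^ 55 = 9a ^ 55 = cf
byte 8: (84 ^ 74) ^ 73 = f0 ^ 73 = 83
byte 9: (4e ^ 90) ^ 65 = de ^ 65 = bb
byte 10: (4b ^ 9d) ^ 72 = d6 ^ 72 = a4

826344eab37a26cf83bba4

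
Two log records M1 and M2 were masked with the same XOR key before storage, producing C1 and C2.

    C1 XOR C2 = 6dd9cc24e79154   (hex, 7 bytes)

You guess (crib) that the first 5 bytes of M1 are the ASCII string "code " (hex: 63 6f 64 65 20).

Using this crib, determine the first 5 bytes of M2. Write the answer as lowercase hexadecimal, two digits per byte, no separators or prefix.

0eb6a841c7

Since C1 ⊕ C2 = M1 ⊕ M2, XORing with the guessed M1 bytes yields the corresponding M2 bytes: M2 = (C1 ⊕ C2) ⊕ M1.
01101101 ^ 01100011 = 00001110
11011001 ^ 01101111 = 10110110
11001100 ^ 01100100 = 10101000
00100100 ^ 01100101 = 01000001
11100111 ^ 00100000 = 11000111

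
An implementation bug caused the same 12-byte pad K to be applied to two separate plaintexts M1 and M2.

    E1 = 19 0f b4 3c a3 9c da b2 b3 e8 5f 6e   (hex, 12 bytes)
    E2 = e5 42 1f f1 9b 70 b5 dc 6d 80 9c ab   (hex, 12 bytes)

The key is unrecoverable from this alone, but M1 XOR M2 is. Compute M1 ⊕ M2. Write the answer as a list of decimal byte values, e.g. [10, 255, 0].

E1 ⊕ E2 = (M1 ⊕ K) ⊕ (M2 ⊕ K) = M1 ⊕ M2 — the shared key cancels under XOR.
byte 0: 19 xor e5 = fc
byte 1: 0f xor 42 = 4d
byte 2: b4 xor 1f = ab
byte 3: 3c xor f1 = cd
byte 4: a3 xor 9b = 38
byte 5: 9c xor 70 = ec
byte 6: da xor b5 = 6f
byte 7: b2 xor dc = 6e
byte 8: b3 xor 6d = de
byte 9: e8 xor 80 = 68
byte 10: 5f xor 9c = c3
byte 11: 6e xor ab = c5

[252, 77, 171, 205, 56, 236, 111, 110, 222, 104, 195, 197]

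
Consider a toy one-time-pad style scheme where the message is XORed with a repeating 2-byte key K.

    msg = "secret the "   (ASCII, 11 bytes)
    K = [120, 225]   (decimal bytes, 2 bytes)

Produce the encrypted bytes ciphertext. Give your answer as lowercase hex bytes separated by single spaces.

The 2-byte key repeats, so the effective keystream is 78 e1 78 e1 78 e1 78 e1 78 e1 78.
byte 0: 01110011 ⊕ 01111000 = 00001011
byte 1: 01100101 ⊕ 11100001 = 10000100
byte 2: 01100011 ⊕ 01111000 = 00011011
byte 3: 01110010 ⊕ 11100001 = 10010011
byte 4: 01100101 ⊕ 01111000 = 00011101
byte 5: 01110100 ⊕ 11100001 = 10010101
byte 6: 00100000 ⊕ 01111000 = 01011000
byte 7: 01110100 ⊕ 11100001 = 10010101
byte 8: 01101000 ⊕ 01111000 = 00010000
byte 9: 01100101 ⊕ 11100001 = 10000100
byte 10: 00100000 ⊕ 01111000 = 01011000

0b 84 1b 93 1d 95 58 95 10 84 58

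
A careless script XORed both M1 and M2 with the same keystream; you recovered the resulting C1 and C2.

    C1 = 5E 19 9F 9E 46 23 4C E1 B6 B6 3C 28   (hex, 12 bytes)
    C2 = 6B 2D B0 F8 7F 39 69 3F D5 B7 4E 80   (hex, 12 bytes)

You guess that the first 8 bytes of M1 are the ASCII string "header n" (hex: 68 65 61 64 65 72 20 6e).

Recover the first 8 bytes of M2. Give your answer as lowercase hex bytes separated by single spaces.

5d 51 4e 02 5c 68 05 b0

First, C1 ⊕ C2 = (M1 ⊕ K) ⊕ (M2 ⊕ K) = M1 ⊕ M2, so the key drops out. Then M2 = (M1 ⊕ M2) ⊕ M1 over the first 8 bytes.
byte 0: (5e xor 6b) xor 68 = 35 xor 68 = 5d
byte 1: (19 xor 2d) xor 65 = 34 xor 65 = 51
byte 2: (9f xor b0) xor 61 = 2f xor 61 = 4e
byte 3: (9e xor f8) xor 64 = 66 xor 64 = 02
byte 4: (46 xor 7f) xor 65 = 39 xor 65 = 5c
byte 5: (23 xor 39) xor 72 = 1a xor 72 = 68
byte 6: (4c xor 69) xor 20 = 25 xor 20 = 05
byte 7: (e1 xor 3f) xor 6e = de xor 6e = b0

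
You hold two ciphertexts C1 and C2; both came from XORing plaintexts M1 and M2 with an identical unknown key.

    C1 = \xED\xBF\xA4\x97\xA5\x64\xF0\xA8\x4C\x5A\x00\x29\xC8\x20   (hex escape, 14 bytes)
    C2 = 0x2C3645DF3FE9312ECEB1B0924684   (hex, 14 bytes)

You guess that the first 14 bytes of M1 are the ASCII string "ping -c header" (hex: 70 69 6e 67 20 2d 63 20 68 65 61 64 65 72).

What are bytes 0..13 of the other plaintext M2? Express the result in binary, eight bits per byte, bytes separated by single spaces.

10110001 11100000 10001111 00101111 10111010 10100000 10100010 10100110 11101010 10001110 11010001 11011111 11101011 11010110

First, C1 ⊕ C2 = (M1 ⊕ K) ⊕ (M2 ⊕ K) = M1 ⊕ M2, so the key drops out. Then M2 = (M1 ⊕ M2) ⊕ M1 over the first 14 bytes.
byte 0: (ed xor 2c) xor 70 = c1 xor 70 = b1
byte 1: (bf xor 36) xor 69 = 89 xor 69 = e0
byte 2: (a4 xor 45) xor 6e = e1 xor 6e = 8f
byte 3: (97 xor df) xor 67 = 48 xor 67 = 2f
byte 4: (a5 xor 3f) xor 20 = 9a xor 20 = ba
byte 5: (64 xor e9) xor 2d = 8d xor 2d = a0
byte 6: (f0 xor 31) xor 63 = c1 xor 63 = a2
byte 7: (a8 xor 2e) xor 20 = 86 xor 20 = a6
byte 8: (4c xor ce) xor 68 = 82 xor 68 = ea
byte 9: (5a xor b1) xor 65 = eb xor 65 = 8e
byte 10: (00 xor b0) xor 61 = b0 xor 61 = d1
byte 11: (29 xor 92) xor 64 = bb xor 64 = df
byte 12: (c8 xor 46) xor 65 = 8e xor 65 = eb
byte 13: (20 xor 84) xor 72 = a4 xor 72 = d6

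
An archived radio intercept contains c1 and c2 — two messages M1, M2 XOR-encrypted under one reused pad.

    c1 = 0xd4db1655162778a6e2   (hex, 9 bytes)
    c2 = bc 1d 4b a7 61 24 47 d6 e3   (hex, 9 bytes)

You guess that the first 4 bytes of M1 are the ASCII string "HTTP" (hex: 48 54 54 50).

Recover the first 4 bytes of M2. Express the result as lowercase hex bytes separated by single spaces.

20 92 09 a2

First, c1 ⊕ c2 = (M1 ⊕ K) ⊕ (M2 ⊕ K) = M1 ⊕ M2, so the key drops out. Then M2 = (M1 ⊕ M2) ⊕ M1 over the first 4 bytes.
byte 0: (d4 ⊕ bc) ⊕ 48 = 68 ⊕ 48 = 20
byte 1: (db ⊕ 1d) ⊕ 54 = c6 ⊕ 54 = 92
byte 2: (16 ⊕ 4b) ⊕ 54 = 5d ⊕ 54 = 09
byte 3: (55 ⊕ a7) ⊕ 50 = f2 ⊕ 50 = a2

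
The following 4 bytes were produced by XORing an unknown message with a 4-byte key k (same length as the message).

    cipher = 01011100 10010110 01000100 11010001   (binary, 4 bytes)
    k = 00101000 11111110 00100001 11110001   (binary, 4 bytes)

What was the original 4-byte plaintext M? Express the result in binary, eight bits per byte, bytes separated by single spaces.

 92 ⊕  40 = 116
150 ⊕ 254 = 104
 68 ⊕  33 = 101
209 ⊕ 241 =  32

01110100 01101000 01100101 00100000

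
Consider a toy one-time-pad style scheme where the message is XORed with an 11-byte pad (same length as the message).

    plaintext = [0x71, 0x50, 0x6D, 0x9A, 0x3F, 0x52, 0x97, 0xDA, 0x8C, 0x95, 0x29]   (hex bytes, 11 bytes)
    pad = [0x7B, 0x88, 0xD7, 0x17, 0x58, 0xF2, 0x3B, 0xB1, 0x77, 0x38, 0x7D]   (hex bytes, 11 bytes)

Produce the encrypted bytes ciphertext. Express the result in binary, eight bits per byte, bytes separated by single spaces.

00001010 11011000 10111010 10001101 01100111 10100000 10101100 01101011 11111011 10101101 01010100

XOR is its own inverse, so applying the key byte-wise gives the result directly.
byte 0: 71 xor 7b = 0a
byte 1: 50 xor 88 = d8
byte 2: 6d xor d7 = ba
byte 3: 9a xor 17 = 8d
byte 4: 3f xor 58 = 67
byte 5: 52 xor f2 = a0
byte 6: 97 xor 3b = ac
byte 7: da xor b1 = 6b
byte 8: 8c xor 77 = fb
byte 9: 95 xor 38 = ad
byte 10: 29 xor 7d = 54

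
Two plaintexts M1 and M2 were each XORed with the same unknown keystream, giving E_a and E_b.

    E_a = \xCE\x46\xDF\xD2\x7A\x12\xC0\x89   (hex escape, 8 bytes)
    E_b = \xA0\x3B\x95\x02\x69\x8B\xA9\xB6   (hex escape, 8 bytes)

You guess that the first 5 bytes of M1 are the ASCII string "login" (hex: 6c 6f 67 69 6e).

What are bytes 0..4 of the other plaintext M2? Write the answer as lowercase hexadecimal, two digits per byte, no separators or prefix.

02122db97d

First, E_a ⊕ E_b = (M1 ⊕ K) ⊕ (M2 ⊕ K) = M1 ⊕ M2, so the key drops out. Then M2 = (M1 ⊕ M2) ⊕ M1 over the first 5 bytes.
byte 0: (ce xor a0) xor 6c = 6e xor 6c = 02
byte 1: (46 xor 3b) xor 6f = 7d xor 6f = 12
byte 2: (df xor 95) xor 67 = 4a xor 67 = 2d
byte 3: (d2 xor 02) xor 69 = d0 xor 69 = b9
byte 4: (7a xor 69) xor 6e = 13 xor 6e = 7d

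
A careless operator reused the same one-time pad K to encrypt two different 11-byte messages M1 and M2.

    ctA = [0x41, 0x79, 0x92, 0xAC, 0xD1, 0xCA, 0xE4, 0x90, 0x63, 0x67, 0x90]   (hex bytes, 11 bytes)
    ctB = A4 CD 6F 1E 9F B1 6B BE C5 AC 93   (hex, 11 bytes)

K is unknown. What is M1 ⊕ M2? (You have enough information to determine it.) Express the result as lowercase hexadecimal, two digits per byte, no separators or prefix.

e5b4fdb24e7b8f2ea6cb03

ctA ⊕ ctB = (M1 ⊕ K) ⊕ (M2 ⊕ K) = M1 ⊕ M2 — the shared key cancels under XOR.
41 ^ a4 = e5
79 ^ cd = b4
92 ^ 6f = fd
ac ^ 1e = b2
d1 ^ 9f = 4e
ca ^ b1 = 7b
e4 ^ 6b = 8f
90 ^ be = 2e
63 ^ c5 = a6
67 ^ ac = cb
90 ^ 93 = 03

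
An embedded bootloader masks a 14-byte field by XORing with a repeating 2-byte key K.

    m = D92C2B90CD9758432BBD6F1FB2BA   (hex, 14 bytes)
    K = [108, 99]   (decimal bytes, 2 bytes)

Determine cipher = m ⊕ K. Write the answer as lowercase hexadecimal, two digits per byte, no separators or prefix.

The 2-byte key repeats, so the effective keystream is 6c 63 6c 63 6c 63 6c 63 6c 63 6c 63 6c 63.
byte 0: d9 ^ 6c = b5
byte 1: 2c ^ 63 = 4f
byte 2: 2b ^ 6c = 47
byte 3: 90 ^ 63 = f3
byte 4: cd ^ 6c = a1
byte 5: 97 ^ 63 = f4
byte 6: 58 ^ 6c = 34
byte 7: 43 ^ 63 = 20
byte 8: 2b ^ 6c = 47
byte 9: bd ^ 63 = de
byte 10: 6f ^ 6c = 03
byte 11: 1f ^ 63 = 7c
byte 12: b2 ^ 6c = de
byte 13: ba ^ 63 = d9

b54f47f3a1f4342047de037cded9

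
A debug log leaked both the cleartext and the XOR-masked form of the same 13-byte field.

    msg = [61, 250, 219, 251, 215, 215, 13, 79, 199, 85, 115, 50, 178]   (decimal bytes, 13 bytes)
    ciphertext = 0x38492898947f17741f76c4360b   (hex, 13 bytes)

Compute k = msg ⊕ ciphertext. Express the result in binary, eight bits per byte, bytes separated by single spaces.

00000101 10110011 11110011 01100011 01000011 10101000 00011010 00111011 11011000 00100011 10110111 00000100 10111001

Since ciphertext = msg ⊕ k, XORing both sides with msg gives k = msg ⊕ ciphertext.
3d ^ 38 = 05
fa ^ 49 = b3
db ^ 28 = f3
fb ^ 98 = 63
d7 ^ 94 = 43
d7 ^ 7f = a8
0d ^ 17 = 1a
4f ^ 74 = 3b
c7 ^ 1f = d8
55 ^ 76 = 23
73 ^ c4 = b7
32 ^ 36 = 04
b2 ^ 0b = b9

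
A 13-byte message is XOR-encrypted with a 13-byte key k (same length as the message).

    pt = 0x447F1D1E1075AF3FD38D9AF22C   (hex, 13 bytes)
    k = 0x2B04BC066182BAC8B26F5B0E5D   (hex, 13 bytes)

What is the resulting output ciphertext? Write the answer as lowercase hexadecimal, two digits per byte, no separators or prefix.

XOR is its own inverse, so applying the key byte-wise gives the result directly.
44 ⊕ 2b = 6f
7f ⊕ 04 = 7b
1d ⊕ bc = a1
1e ⊕ 06 = 18
10 ⊕ 61 = 71
75 ⊕ 82 = f7
af ⊕ ba = 15
3f ⊕ c8 = f7
d3 ⊕ b2 = 61
8d ⊕ 6f = e2
9a ⊕ 5b = c1
f2 ⊕ 0e = fc
2c ⊕ 5d = 71

6f7ba11871f715f761e2c1fc71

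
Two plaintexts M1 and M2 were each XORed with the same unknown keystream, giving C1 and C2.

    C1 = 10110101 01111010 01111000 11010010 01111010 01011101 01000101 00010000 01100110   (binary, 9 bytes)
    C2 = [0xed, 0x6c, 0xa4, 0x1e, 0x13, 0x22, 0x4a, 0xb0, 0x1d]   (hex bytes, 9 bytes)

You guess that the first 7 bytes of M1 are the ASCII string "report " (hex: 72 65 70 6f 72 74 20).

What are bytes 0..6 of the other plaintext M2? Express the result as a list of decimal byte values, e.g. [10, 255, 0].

[42, 115, 172, 163, 27, 11, 47]

First, C1 ⊕ C2 = (M1 ⊕ K) ⊕ (M2 ⊕ K) = M1 ⊕ M2, so the key drops out. Then M2 = (M1 ⊕ M2) ⊕ M1 over the first 7 bytes.
byte 0: (b5 xor ed) xor 72 = 58 xor 72 = 2a
byte 1: (7a xor 6c) xor 65 = 16 xor 65 = 73
byte 2: (78 xor a4) xor 70 = dc xor 70 = ac
byte 3: (d2 xor 1e) xor 6f = cc xor 6f = a3
byte 4: (7a xor 13) xor 72 = 69 xor 72 = 1b
byte 5: (5d xor 22) xor 74 = 7f xor 74 = 0b
byte 6: (45 xor 4a) xor 20 = 0f xor 20 = 2f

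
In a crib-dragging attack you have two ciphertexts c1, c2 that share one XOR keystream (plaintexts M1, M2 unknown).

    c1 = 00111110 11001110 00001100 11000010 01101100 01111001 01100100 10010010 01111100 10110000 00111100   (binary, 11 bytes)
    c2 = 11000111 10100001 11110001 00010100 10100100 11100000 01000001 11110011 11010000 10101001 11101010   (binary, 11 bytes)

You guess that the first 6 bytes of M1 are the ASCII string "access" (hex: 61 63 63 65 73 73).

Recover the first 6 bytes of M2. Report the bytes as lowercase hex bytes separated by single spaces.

First, c1 ⊕ c2 = (M1 ⊕ K) ⊕ (M2 ⊕ K) = M1 ⊕ M2, so the key drops out. Then M2 = (M1 ⊕ M2) ⊕ M1 over the first 6 bytes.
byte 0: (3e ^ c7) ^ 61 = f9 ^ 61 = 98
byte 1: (ce ^ a1) ^ 63 = 6f ^ 63 = 0c
byte 2: (0c ^ f1) ^ 63 = fd ^ 63 = 9e
byte 3: (c2 ^ 14) ^ 65 = d6 ^ 65 = b3
byte 4: (6c ^ a4) ^ 73 = c8 ^ 73 = bb
byte 5: (79 ^ e0) ^ 73 = 99 ^ 73 = ea

98 0c 9e b3 bb ea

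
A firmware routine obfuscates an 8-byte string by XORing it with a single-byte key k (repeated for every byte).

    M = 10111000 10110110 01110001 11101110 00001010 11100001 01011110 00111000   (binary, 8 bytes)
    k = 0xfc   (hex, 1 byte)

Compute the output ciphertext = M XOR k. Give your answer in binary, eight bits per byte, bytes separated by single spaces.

The 1-byte key repeats, so the effective keystream is fc fc fc fc fc fc fc fc.
byte 0: 10111000 ^ 11111100 = 01000100
byte 1: 10110110 ^ 11111100 = 01001010
byte 2: 01110001 ^ 11111100 = 10001101
byte 3: 11101110 ^ 11111100 = 00010010
byte 4: 00001010 ^ 11111100 = 11110110
byte 5: 11100001 ^ 11111100 = 00011101
byte 6: 01011110 ^ 11111100 = 10100010
byte 7: 00111000 ^ 11111100 = 11000100

01000100 01001010 10001101 00010010 11110110 00011101 10100010 11000100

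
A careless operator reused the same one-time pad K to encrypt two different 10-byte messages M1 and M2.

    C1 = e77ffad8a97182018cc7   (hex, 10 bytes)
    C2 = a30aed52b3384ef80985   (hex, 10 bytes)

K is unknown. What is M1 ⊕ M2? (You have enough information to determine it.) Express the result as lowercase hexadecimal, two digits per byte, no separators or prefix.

C1 ⊕ C2 = (M1 ⊕ K) ⊕ (M2 ⊕ K) = M1 ⊕ M2 — the shared key cancels under XOR.
byte 0: e7 XOR a3 = 44
byte 1: 7f XOR 0a = 75
byte 2: fa XOR ed = 17
byte 3: d8 XOR 52 = 8a
byte 4: a9 XOR b3 = 1a
byte 5: 71 XOR 38 = 49
byte 6: 82 XOR 4e = cc
byte 7: 01 XOR f8 = f9
byte 8: 8c XOR 09 = 85
byte 9: c7 XOR 85 = 42

4475178a1a49ccf98542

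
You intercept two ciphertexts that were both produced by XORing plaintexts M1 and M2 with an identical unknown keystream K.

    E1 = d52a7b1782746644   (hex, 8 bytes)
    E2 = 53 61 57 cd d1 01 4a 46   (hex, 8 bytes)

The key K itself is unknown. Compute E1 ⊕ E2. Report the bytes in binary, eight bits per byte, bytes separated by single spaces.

10000110 01001011 00101100 11011010 01010011 01110101 00101100 00000010

E1 ⊕ E2 = (M1 ⊕ K) ⊕ (M2 ⊕ K) = M1 ⊕ M2 — the shared key cancels under XOR.
byte 0: d5 XOR 53 = 86
byte 1: 2a XOR 61 = 4b
byte 2: 7b XOR 57 = 2c
byte 3: 17 XOR cd = da
byte 4: 82 XOR d1 = 53
byte 5: 74 XOR 01 = 75
byte 6: 66 XOR 4a = 2c
byte 7: 44 XOR 46 = 02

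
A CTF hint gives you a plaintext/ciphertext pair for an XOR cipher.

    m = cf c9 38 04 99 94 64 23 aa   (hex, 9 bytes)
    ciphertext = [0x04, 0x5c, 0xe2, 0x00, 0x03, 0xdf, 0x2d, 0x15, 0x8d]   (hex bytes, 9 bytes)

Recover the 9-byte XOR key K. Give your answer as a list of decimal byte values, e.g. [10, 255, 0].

Since ciphertext = m ⊕ K, XORing both sides with m gives K = m ⊕ ciphertext.
207 ^   4 = 203
201 ^  92 = 149
 56 ^ 226 = 218
  4 ^   0 =   4
153 ^   3 = 154
148 ^ 223 =  75
100 ^  45 =  73
 35 ^  21 =  54
170 ^ 141 =  39

[203, 149, 218, 4, 154, 75, 73, 54, 39]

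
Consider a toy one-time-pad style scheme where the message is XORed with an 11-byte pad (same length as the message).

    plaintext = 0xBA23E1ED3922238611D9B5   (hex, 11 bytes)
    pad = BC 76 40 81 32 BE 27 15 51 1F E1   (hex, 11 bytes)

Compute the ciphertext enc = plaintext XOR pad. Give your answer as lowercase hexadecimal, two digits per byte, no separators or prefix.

0655a16c0b9c049340c654

10111010 XOR 10111100 = 00000110
00100011 XOR 01110110 = 01010101
11100001 XOR 01000000 = 10100001
11101101 XOR 10000001 = 01101100
00111001 XOR 00110010 = 00001011
00100010 XOR 10111110 = 10011100
00100011 XOR 00100111 = 00000100
10000110 XOR 00010101 = 10010011
00010001 XOR 01010001 = 01000000
11011001 XOR 00011111 = 11000110
10110101 XOR 11100001 = 01010100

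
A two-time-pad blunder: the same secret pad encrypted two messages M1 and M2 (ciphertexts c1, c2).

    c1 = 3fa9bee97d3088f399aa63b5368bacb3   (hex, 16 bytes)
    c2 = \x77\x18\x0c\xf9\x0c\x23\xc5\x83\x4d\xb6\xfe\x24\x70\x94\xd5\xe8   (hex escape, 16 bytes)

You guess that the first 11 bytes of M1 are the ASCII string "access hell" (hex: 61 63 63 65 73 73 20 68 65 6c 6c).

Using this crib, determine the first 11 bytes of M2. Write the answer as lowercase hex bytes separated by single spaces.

First, c1 ⊕ c2 = (M1 ⊕ K) ⊕ (M2 ⊕ K) = M1 ⊕ M2, so the key drops out. Then M2 = (M1 ⊕ M2) ⊕ M1 over the first 11 bytes.
byte 0: (3f xor 77) xor 61 = 48 xor 61 = 29
byte 1: (a9 xor 18) xor 63 = b1 xor 63 = d2
byte 2: (be xor 0c) xor 63 = b2 xor 63 = d1
byte 3: (e9 xor f9) xor 65 = 10 xor 65 = 75
byte 4: (7d xor 0c) xor 73 = 71 xor 73 = 02
byte 5: (30 xor 23) xor 73 = 13 xor 73 = 60
byte 6: (88 xor c5) xor 20 = 4d xor 20 = 6d
byte 7: (f3 xor 83) xor 68 = 70 xor 68 = 18
byte 8: (99 xor 4d) xor 65 = d4 xor 65 = b1
byte 9: (aa xor b6) xor 6c = 1c xor 6c = 70
byte 10: (63 xor fe) xor 6c = 9d xor 6c = f1

29 d2 d1 75 02 60 6d 18 b1 70 f1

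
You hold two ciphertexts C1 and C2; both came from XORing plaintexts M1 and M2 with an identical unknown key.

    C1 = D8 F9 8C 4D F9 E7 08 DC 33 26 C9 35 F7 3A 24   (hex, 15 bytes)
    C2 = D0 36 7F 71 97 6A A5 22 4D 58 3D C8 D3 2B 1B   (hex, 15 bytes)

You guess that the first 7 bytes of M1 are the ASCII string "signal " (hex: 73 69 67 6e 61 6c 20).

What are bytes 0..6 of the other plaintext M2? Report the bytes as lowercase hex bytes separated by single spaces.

7b a6 94 52 0f e1 8d

First, C1 ⊕ C2 = (M1 ⊕ K) ⊕ (M2 ⊕ K) = M1 ⊕ M2, so the key drops out. Then M2 = (M1 ⊕ M2) ⊕ M1 over the first 7 bytes.
byte 0: (d8 ⊕ d0) ⊕ 73 = 08 ⊕ 73 = 7b
byte 1: (f9 ⊕ 36) ⊕ 69 = cf ⊕ 69 = a6
byte 2: (8c ⊕ 7f) ⊕ 67 = f3 ⊕ 67 = 94
byte 3: (4d ⊕ 71) ⊕ 6e = 3c ⊕ 6e = 52
byte 4: (f9 ⊕ 97) ⊕ 61 = 6e ⊕ 61 = 0f
byte 5: (e7 ⊕ 6a) ⊕ 6c = 8d ⊕ 6c = e1
byte 6: (08 ⊕ a5) ⊕ 20 = ad ⊕ 20 = 8d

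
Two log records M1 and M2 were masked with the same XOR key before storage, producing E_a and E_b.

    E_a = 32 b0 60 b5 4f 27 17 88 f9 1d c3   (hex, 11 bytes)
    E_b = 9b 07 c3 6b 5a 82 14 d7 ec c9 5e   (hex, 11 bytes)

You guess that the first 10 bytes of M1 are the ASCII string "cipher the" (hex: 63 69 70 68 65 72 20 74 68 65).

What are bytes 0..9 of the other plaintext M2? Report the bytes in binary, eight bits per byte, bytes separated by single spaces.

11001010 11011110 11010011 10110110 01110000 11010111 00100011 00101011 01111101 10110001

First, E_a ⊕ E_b = (M1 ⊕ K) ⊕ (M2 ⊕ K) = M1 ⊕ M2, so the key drops out. Then M2 = (M1 ⊕ M2) ⊕ M1 over the first 10 bytes.
byte 0: (32 ⊕ 9b) ⊕ 63 = a9 ⊕ 63 = ca
byte 1: (b0 ⊕ 07) ⊕ 69 = b7 ⊕ 69 = de
byte 2: (60 ⊕ c3) ⊕ 70 = a3 ⊕ 70 = d3
byte 3: (b5 ⊕ 6b) ⊕ 68 = de ⊕ 68 = b6
byte 4: (4f ⊕ 5a) ⊕ 65 = 15 ⊕ 65 = 70
byte 5: (27 ⊕ 82) ⊕ 72 = a5 ⊕ 72 = d7
byte 6: (17 ⊕ 14) ⊕ 20 = 03 ⊕ 20 = 23
byte 7: (88 ⊕ d7) ⊕ 74 = 5f ⊕ 74 = 2b
byte 8: (f9 ⊕ ec) ⊕ 68 = 15 ⊕ 68 = 7d
byte 9: (1d ⊕ c9) ⊕ 65 = d4 ⊕ 65 = b1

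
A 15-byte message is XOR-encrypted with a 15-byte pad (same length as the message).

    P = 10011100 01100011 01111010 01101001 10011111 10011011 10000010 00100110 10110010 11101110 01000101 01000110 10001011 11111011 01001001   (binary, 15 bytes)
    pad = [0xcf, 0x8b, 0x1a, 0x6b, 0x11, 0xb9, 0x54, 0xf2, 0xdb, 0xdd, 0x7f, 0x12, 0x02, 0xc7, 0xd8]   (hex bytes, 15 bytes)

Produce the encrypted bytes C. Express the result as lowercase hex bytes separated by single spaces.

10011100 XOR 11001111 = 01010011
01100011 XOR 10001011 = 11101000
01111010 XOR 00011010 = 01100000
01101001 XOR 01101011 = 00000010
10011111 XOR 00010001 = 10001110
10011011 XOR 10111001 = 00100010
10000010 XOR 01010100 = 11010110
00100110 XOR 11110010 = 11010100
10110010 XOR 11011011 = 01101001
11101110 XOR 11011101 = 00110011
01000101 XOR 01111111 = 00111010
01000110 XOR 00010010 = 01010100
10001011 XOR 00000010 = 10001001
11111011 XOR 11000111 = 00111100
01001001 XOR 11011000 = 10010001

53 e8 60 02 8e 22 d6 d4 69 33 3a 54 89 3c 91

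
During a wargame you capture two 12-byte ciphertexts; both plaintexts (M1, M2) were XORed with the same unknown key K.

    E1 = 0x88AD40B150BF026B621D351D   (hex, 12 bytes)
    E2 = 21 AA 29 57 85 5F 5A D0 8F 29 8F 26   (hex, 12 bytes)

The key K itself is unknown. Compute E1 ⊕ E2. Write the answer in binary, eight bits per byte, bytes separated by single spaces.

E1 ⊕ E2 = (M1 ⊕ K) ⊕ (M2 ⊕ K) = M1 ⊕ M2 — the shared key cancels under XOR.
byte 0: 136 XOR  33 = 169
byte 1: 173 XOR 170 =   7
byte 2:  64 XOR  41 = 105
byte 3: 177 XOR  87 = 230
byte 4:  80 XOR 133 = 213
byte 5: 191 XOR  95 = 224
byte 6:   2 XOR  90 =  88
byte 7: 107 XOR 208 = 187
byte 8:  98 XOR 143 = 237
byte 9:  29 XOR  41 =  52
byte 10:  53 XOR 143 = 186
byte 11:  29 XOR  38 =  59

10101001 00000111 01101001 11100110 11010101 11100000 01011000 10111011 11101101 00110100 10111010 00111011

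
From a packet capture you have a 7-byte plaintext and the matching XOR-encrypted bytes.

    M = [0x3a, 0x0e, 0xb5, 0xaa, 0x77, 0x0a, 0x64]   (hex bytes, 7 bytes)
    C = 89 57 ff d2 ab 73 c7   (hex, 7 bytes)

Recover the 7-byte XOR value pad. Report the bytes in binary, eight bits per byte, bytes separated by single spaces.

10110011 01011001 01001010 01111000 11011100 01111001 10100011

Since C = M ⊕ pad, XORing both sides with M gives pad = M ⊕ C.
byte 0: 3a ⊕ 89 = b3
byte 1: 0e ⊕ 57 = 59
byte 2: b5 ⊕ ff = 4a
byte 3: aa ⊕ d2 = 78
byte 4: 77 ⊕ ab = dc
byte 5: 0a ⊕ 73 = 79
byte 6: 64 ⊕ c7 = a3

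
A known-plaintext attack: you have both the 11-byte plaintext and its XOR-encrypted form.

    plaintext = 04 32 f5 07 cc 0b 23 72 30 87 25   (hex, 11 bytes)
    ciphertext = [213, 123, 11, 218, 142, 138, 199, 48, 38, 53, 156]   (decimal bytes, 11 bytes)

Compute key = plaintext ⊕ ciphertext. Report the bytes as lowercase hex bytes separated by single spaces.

Since ciphertext = plaintext ⊕ key, XORing both sides with plaintext gives key = plaintext ⊕ ciphertext.
00000100 XOR 11010101 = 11010001
00110010 XOR 01111011 = 01001001
11110101 XOR 00001011 = 11111110
00000111 XOR 11011010 = 11011101
11001100 XOR 10001110 = 01000010
00001011 XOR 10001010 = 10000001
00100011 XOR 11000111 = 11100100
01110010 XOR 00110000 = 01000010
00110000 XOR 00100110 = 00010110
10000111 XOR 00110101 = 10110010
00100101 XOR 10011100 = 10111001

d1 49 fe dd 42 81 e4 42 16 b2 b9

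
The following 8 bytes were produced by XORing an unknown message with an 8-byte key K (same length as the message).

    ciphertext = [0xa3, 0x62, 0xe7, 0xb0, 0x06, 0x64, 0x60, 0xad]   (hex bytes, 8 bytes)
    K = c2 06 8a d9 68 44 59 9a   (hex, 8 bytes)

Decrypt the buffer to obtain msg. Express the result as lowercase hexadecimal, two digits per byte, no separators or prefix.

61646d696e203937

a3 XOR c2 = 61
62 XOR 06 = 64
e7 XOR 8a = 6d
b0 XOR d9 = 69
06 XOR 68 = 6e
64 XOR 44 = 20
60 XOR 59 = 39
ad XOR 9a = 37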